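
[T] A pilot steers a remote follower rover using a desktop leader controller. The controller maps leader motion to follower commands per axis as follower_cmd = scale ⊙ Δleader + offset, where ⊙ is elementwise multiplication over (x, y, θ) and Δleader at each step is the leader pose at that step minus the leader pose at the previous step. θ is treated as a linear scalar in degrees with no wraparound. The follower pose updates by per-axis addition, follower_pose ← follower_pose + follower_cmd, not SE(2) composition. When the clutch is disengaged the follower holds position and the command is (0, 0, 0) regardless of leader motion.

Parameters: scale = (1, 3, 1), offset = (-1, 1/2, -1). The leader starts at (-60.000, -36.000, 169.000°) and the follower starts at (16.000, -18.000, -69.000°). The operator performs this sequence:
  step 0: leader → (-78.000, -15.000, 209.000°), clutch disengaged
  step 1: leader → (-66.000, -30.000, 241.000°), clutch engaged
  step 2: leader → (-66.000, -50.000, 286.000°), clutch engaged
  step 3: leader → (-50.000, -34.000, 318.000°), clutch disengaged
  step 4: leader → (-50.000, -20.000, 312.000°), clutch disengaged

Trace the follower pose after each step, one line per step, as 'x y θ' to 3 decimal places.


step 0: Δleader=(-18.000, 21.000, 40.000°), disengaged; cmd=(0,0,0) → follower holds at (16.000, -18.000, -69.000°)
step 1: Δleader=(12.000, -15.000, 32.000°), engaged; cmd=(11.000, -44.500, 31.000°) → follower=(27.000, -62.500, -38.000°)
step 2: Δleader=(0.000, -20.000, 45.000°), engaged; cmd=(-1.000, -59.500, 44.000°) → follower=(26.000, -122.000, 6.000°)
step 3: Δleader=(16.000, 16.000, 32.000°), disengaged; cmd=(0,0,0) → follower holds at (26.000, -122.000, 6.000°)
step 4: Δleader=(0.000, 14.000, -6.000°), disengaged; cmd=(0,0,0) → follower holds at (26.000, -122.000, 6.000°)

16.000 -18.000 -69.000
27.000 -62.500 -38.000
26.000 -122.000 6.000
26.000 -122.000 6.000
26.000 -122.000 6.000


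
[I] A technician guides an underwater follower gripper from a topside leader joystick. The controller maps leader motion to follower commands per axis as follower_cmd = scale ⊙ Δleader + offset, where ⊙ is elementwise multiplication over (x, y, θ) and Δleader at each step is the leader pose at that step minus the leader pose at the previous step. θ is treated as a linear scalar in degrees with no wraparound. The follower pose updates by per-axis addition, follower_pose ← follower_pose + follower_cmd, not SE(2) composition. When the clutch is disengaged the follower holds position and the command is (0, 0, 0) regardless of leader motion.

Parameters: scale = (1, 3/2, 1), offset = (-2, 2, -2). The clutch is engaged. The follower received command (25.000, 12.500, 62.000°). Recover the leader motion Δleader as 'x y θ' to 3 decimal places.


27.000 7.000 64.000

axis x: (25.000 − -2) / (1) = 27.000
axis y: (12.500 − 2) / (3/2) = 7.000
axis θ: (62.000 − -2) / (1) = 64.000


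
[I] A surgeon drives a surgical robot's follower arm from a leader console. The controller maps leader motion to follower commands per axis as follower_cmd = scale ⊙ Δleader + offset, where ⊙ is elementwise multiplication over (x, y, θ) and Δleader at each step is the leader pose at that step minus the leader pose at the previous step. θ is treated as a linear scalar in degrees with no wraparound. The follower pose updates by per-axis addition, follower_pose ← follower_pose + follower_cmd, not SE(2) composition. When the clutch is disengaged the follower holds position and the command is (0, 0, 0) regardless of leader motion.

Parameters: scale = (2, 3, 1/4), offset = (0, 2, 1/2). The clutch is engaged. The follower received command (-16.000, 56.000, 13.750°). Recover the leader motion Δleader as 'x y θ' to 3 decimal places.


-8.000 18.000 53.000

axis x: (-16.000 − 0) / (2) = -8.000
axis y: (56.000 − 2) / (3) = 18.000
axis θ: (13.750 − 1/2) / (1/4) = 53.000


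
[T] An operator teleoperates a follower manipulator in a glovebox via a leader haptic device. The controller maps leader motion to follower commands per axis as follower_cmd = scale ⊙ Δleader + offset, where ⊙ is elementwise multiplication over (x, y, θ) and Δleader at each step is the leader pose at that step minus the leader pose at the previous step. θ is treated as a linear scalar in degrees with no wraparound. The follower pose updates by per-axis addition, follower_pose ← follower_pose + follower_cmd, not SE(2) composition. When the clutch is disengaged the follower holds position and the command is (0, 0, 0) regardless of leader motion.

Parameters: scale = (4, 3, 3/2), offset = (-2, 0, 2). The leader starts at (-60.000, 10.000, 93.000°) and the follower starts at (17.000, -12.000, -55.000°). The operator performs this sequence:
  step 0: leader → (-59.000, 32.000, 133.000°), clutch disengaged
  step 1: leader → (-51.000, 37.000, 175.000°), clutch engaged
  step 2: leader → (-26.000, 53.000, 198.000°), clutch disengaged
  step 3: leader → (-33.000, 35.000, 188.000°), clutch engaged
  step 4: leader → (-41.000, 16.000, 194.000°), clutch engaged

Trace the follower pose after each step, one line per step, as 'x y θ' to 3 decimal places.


17.000 -12.000 -55.000
47.000 3.000 10.000
47.000 3.000 10.000
17.000 -51.000 -3.000
-17.000 -108.000 8.000

step 0: Δleader=(1.000, 22.000, 40.000°), disengaged; cmd=(0,0,0) → follower holds at (17.000, -12.000, -55.000°)
step 1: Δleader=(8.000, 5.000, 42.000°), engaged; cmd=(30.000, 15.000, 65.000°) → follower=(47.000, 3.000, 10.000°)
step 2: Δleader=(25.000, 16.000, 23.000°), disengaged; cmd=(0,0,0) → follower holds at (47.000, 3.000, 10.000°)
step 3: Δleader=(-7.000, -18.000, -10.000°), engaged; cmd=(-30.000, -54.000, -13.000°) → follower=(17.000, -51.000, -3.000°)
step 4: Δleader=(-8.000, -19.000, 6.000°), engaged; cmd=(-34.000, -57.000, 11.000°) → follower=(-17.000, -108.000, 8.000°)


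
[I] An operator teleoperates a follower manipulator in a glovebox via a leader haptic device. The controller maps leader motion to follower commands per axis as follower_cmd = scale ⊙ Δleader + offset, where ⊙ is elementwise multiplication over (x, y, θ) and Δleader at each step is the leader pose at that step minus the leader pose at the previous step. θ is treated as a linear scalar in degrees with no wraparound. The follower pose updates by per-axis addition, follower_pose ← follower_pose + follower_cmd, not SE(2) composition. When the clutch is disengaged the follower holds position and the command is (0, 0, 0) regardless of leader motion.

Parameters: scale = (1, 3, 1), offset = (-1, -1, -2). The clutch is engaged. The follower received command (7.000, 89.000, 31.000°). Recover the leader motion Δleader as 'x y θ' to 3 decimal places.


axis x: (7.000 − -1) / (1) = 8.000
axis y: (89.000 − -1) / (3) = 30.000
axis θ: (31.000 − -2) / (1) = 33.000

8.000 30.000 33.000


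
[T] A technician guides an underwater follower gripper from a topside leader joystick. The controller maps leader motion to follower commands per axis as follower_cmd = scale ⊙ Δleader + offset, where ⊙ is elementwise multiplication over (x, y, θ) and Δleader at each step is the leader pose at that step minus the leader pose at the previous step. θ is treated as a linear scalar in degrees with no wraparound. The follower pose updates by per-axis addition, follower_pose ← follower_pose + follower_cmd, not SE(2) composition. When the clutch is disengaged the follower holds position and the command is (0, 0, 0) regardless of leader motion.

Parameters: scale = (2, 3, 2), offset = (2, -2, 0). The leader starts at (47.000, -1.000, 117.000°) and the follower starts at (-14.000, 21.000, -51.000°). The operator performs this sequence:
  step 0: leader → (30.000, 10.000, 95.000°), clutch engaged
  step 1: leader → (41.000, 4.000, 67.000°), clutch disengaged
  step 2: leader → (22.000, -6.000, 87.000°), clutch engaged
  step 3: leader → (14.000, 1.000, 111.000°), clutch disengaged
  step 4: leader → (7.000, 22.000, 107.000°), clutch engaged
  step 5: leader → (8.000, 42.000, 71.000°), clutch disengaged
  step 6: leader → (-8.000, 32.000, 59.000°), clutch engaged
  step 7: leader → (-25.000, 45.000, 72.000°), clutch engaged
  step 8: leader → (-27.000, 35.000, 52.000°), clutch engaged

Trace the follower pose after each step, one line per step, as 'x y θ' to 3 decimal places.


-46.000 52.000 -95.000
-46.000 52.000 -95.000
-82.000 20.000 -55.000
-82.000 20.000 -55.000
-94.000 81.000 -63.000
-94.000 81.000 -63.000
-124.000 49.000 -87.000
-156.000 86.000 -61.000
-158.000 54.000 -101.000

step 0: Δleader=(-17.000, 11.000, -22.000°), engaged; cmd=(-32.000, 31.000, -44.000°) → follower=(-46.000, 52.000, -95.000°)
step 1: Δleader=(11.000, -6.000, -28.000°), disengaged; cmd=(0,0,0) → follower holds at (-46.000, 52.000, -95.000°)
step 2: Δleader=(-19.000, -10.000, 20.000°), engaged; cmd=(-36.000, -32.000, 40.000°) → follower=(-82.000, 20.000, -55.000°)
step 3: Δleader=(-8.000, 7.000, 24.000°), disengaged; cmd=(0,0,0) → follower holds at (-82.000, 20.000, -55.000°)
step 4: Δleader=(-7.000, 21.000, -4.000°), engaged; cmd=(-12.000, 61.000, -8.000°) → follower=(-94.000, 81.000, -63.000°)
step 5: Δleader=(1.000, 20.000, -36.000°), disengaged; cmd=(0,0,0) → follower holds at (-94.000, 81.000, -63.000°)
step 6: Δleader=(-16.000, -10.000, -12.000°), engaged; cmd=(-30.000, -32.000, -24.000°) → follower=(-124.000, 49.000, -87.000°)
step 7: Δleader=(-17.000, 13.000, 13.000°), engaged; cmd=(-32.000, 37.000, 26.000°) → follower=(-156.000, 86.000, -61.000°)
step 8: Δleader=(-2.000, -10.000, -20.000°), engaged; cmd=(-2.000, -32.000, -40.000°) → follower=(-158.000, 54.000, -101.000°)


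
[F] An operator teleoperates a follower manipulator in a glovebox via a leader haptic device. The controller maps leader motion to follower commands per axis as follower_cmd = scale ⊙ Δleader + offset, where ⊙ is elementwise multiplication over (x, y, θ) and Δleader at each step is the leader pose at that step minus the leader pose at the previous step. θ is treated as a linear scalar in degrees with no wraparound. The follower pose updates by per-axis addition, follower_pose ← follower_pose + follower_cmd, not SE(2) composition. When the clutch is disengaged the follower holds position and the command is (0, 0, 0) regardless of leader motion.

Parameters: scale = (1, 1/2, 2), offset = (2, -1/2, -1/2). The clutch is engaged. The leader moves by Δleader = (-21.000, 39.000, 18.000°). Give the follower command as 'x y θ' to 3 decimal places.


-19.000 19.000 35.500

axis x: 1·-21.000 + 2 = -19.000
axis y: 1/2·39.000 + -1/2 = 19.000
axis θ: 2·18.000 + -1/2 = 35.500


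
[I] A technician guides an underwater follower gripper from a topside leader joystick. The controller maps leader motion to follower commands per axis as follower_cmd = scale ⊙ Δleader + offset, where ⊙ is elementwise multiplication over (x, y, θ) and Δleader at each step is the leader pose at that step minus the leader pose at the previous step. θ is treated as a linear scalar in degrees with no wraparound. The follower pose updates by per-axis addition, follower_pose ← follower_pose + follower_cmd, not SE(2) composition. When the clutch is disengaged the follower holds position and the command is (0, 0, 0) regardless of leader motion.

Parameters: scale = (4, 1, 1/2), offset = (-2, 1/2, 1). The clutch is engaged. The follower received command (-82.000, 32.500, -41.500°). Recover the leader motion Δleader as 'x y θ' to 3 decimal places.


-20.000 32.000 -85.000

axis x: (-82.000 − -2) / (4) = -20.000
axis y: (32.500 − 1/2) / (1) = 32.000
axis θ: (-41.500 − 1) / (1/2) = -85.000


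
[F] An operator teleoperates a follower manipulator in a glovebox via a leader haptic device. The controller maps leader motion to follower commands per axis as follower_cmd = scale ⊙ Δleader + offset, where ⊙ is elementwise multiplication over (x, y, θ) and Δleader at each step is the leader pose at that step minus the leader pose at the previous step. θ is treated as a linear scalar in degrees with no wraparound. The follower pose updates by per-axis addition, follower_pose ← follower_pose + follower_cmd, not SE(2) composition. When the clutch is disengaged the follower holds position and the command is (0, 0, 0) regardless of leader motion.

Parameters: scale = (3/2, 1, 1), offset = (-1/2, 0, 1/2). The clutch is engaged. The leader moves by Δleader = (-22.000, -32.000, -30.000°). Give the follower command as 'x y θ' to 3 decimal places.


axis x: 3/2·-22.000 + -1/2 = -33.500
axis y: 1·-32.000 + 0 = -32.000
axis θ: 1·-30.000 + 1/2 = -29.500

-33.500 -32.000 -29.500


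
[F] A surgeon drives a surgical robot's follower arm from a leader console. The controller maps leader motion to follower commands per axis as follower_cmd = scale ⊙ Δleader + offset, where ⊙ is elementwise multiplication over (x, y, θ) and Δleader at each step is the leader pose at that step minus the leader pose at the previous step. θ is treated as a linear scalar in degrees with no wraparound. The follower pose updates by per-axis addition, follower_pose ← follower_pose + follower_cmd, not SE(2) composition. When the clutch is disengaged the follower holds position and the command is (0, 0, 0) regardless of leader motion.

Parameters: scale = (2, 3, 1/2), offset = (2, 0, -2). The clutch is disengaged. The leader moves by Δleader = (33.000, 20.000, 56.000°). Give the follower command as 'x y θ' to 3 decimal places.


clutch disengaged → follower holds; cmd = (0, 0, 0)

0.000 0.000 0.000


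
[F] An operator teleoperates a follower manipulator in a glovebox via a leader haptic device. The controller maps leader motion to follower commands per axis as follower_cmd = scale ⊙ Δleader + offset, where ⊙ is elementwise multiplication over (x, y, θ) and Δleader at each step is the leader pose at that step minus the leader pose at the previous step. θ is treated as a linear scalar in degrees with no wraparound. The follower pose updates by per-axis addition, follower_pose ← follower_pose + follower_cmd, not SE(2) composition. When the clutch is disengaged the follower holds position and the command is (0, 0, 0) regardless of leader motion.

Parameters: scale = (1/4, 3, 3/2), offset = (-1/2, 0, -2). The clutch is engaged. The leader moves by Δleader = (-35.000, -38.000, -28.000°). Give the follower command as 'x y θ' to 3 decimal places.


axis x: 1/4·-35.000 + -1/2 = -9.250
axis y: 3·-38.000 + 0 = -114.000
axis θ: 3/2·-28.000 + -2 = -44.000

-9.250 -114.000 -44.000


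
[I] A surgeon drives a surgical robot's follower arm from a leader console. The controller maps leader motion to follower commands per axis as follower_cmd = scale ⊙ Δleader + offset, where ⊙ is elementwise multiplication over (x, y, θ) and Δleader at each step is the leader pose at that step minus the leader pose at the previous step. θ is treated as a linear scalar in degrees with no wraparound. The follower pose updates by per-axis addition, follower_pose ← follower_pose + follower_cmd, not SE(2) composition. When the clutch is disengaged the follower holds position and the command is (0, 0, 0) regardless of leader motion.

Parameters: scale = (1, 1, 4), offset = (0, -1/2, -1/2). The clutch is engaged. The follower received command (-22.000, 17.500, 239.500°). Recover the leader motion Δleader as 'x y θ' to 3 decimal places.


-22.000 18.000 60.000

axis x: (-22.000 − 0) / (1) = -22.000
axis y: (17.500 − -1/2) / (1) = 18.000
axis θ: (239.500 − -1/2) / (4) = 60.000


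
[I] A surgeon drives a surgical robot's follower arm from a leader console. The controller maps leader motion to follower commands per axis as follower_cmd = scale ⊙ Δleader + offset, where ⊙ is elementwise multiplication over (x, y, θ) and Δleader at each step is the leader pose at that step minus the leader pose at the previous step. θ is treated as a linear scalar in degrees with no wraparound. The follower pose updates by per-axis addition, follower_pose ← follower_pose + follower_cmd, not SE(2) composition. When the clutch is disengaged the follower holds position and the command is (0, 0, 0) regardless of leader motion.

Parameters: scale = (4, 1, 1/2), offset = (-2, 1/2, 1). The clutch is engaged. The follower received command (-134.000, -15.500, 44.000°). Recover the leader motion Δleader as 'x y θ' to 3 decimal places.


-33.000 -16.000 86.000

axis x: (-134.000 − -2) / (4) = -33.000
axis y: (-15.500 − 1/2) / (1) = -16.000
axis θ: (44.000 − 1) / (1/2) = 86.000


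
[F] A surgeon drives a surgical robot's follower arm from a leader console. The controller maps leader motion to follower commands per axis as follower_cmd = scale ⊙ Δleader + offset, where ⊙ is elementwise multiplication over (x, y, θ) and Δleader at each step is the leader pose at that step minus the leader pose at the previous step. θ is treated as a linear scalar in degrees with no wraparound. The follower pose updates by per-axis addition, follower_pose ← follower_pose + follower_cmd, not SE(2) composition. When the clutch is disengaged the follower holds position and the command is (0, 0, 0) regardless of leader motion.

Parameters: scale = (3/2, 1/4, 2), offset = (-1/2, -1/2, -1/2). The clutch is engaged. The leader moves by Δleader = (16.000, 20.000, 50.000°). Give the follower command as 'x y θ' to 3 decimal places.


axis x: 3/2·16.000 + -1/2 = 23.500
axis y: 1/4·20.000 + -1/2 = 4.500
axis θ: 2·50.000 + -1/2 = 99.500

23.500 4.500 99.500


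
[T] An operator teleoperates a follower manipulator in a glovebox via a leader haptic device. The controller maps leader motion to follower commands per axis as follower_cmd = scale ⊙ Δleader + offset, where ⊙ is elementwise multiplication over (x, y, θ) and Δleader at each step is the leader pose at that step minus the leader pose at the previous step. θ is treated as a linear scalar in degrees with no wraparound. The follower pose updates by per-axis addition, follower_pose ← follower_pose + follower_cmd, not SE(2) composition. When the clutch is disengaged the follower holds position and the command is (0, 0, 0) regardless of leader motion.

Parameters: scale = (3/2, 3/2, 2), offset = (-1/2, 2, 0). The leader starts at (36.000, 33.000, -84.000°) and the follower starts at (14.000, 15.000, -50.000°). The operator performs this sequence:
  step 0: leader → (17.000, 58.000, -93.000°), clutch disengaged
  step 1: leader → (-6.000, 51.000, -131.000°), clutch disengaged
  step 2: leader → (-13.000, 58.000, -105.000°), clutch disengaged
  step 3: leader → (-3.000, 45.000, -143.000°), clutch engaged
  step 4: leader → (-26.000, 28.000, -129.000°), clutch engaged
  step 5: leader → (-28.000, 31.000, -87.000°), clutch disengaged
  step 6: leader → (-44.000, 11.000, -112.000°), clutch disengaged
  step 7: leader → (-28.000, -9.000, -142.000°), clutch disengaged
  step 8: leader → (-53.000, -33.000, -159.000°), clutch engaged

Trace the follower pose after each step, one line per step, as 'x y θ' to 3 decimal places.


14.000 15.000 -50.000
14.000 15.000 -50.000
14.000 15.000 -50.000
28.500 -2.500 -126.000
-6.500 -26.000 -98.000
-6.500 -26.000 -98.000
-6.500 -26.000 -98.000
-6.500 -26.000 -98.000
-44.500 -60.000 -132.000

step 0: Δleader=(-19.000, 25.000, -9.000°), disengaged; cmd=(0,0,0) → follower holds at (14.000, 15.000, -50.000°)
step 1: Δleader=(-23.000, -7.000, -38.000°), disengaged; cmd=(0,0,0) → follower holds at (14.000, 15.000, -50.000°)
step 2: Δleader=(-7.000, 7.000, 26.000°), disengaged; cmd=(0,0,0) → follower holds at (14.000, 15.000, -50.000°)
step 3: Δleader=(10.000, -13.000, -38.000°), engaged; cmd=(14.500, -17.500, -76.000°) → follower=(28.500, -2.500, -126.000°)
step 4: Δleader=(-23.000, -17.000, 14.000°), engaged; cmd=(-35.000, -23.500, 28.000°) → follower=(-6.500, -26.000, -98.000°)
step 5: Δleader=(-2.000, 3.000, 42.000°), disengaged; cmd=(0,0,0) → follower holds at (-6.500, -26.000, -98.000°)
step 6: Δleader=(-16.000, -20.000, -25.000°), disengaged; cmd=(0,0,0) → follower holds at (-6.500, -26.000, -98.000°)
step 7: Δleader=(16.000, -20.000, -30.000°), disengaged; cmd=(0,0,0) → follower holds at (-6.500, -26.000, -98.000°)
step 8: Δleader=(-25.000, -24.000, -17.000°), engaged; cmd=(-38.000, -34.000, -34.000°) → follower=(-44.500, -60.000, -132.000°)


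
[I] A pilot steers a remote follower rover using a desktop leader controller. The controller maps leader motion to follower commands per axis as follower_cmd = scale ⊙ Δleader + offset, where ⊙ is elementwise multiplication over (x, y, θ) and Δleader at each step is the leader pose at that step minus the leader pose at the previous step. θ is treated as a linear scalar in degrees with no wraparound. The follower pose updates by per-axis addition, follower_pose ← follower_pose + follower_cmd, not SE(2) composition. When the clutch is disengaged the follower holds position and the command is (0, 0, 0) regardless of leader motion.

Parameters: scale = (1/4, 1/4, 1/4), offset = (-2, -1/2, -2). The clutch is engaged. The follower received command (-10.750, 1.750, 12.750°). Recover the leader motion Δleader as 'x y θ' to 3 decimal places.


axis x: (-10.750 − -2) / (1/4) = -35.000
axis y: (1.750 − -1/2) / (1/4) = 9.000
axis θ: (12.750 − -2) / (1/4) = 59.000

-35.000 9.000 59.000


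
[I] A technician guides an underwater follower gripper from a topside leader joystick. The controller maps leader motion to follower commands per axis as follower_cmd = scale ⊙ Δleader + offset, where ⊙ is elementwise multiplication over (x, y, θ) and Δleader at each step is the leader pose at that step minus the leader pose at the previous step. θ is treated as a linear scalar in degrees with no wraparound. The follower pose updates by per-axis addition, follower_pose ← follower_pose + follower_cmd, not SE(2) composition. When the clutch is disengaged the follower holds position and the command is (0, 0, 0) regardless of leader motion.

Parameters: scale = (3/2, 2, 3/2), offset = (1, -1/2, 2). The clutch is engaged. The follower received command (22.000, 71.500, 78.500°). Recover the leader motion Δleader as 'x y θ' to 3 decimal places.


axis x: (22.000 − 1) / (3/2) = 14.000
axis y: (71.500 − -1/2) / (2) = 36.000
axis θ: (78.500 − 2) / (3/2) = 51.000

14.000 36.000 51.000


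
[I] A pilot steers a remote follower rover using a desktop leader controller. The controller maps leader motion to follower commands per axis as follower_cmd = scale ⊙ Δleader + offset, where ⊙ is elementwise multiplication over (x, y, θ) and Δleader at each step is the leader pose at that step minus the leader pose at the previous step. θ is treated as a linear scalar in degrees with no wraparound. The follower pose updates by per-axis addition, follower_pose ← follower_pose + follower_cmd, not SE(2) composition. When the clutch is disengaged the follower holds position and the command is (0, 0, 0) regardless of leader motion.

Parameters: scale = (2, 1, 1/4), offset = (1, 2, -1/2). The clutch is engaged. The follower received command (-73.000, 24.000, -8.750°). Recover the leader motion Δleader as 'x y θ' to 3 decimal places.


-37.000 22.000 -33.000

axis x: (-73.000 − 1) / (2) = -37.000
axis y: (24.000 − 2) / (1) = 22.000
axis θ: (-8.750 − -1/2) / (1/4) = -33.000


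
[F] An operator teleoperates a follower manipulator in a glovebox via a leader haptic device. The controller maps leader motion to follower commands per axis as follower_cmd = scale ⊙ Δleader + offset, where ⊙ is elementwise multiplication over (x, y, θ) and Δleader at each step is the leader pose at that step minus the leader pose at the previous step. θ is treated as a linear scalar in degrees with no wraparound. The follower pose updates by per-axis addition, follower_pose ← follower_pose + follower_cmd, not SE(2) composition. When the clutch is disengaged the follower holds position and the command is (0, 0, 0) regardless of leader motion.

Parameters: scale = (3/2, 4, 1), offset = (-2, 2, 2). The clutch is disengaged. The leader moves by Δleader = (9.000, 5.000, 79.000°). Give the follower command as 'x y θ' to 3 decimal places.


clutch disengaged → follower holds; cmd = (0, 0, 0)

0.000 0.000 0.000


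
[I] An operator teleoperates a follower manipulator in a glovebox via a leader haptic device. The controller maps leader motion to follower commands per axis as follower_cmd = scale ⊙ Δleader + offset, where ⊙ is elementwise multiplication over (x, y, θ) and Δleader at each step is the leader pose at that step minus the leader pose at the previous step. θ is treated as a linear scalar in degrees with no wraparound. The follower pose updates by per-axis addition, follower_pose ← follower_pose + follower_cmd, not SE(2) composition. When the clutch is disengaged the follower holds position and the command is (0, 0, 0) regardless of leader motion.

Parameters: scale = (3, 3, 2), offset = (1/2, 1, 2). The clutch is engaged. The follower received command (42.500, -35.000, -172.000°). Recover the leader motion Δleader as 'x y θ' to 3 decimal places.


axis x: (42.500 − 1/2) / (3) = 14.000
axis y: (-35.000 − 1) / (3) = -12.000
axis θ: (-172.000 − 2) / (2) = -87.000

14.000 -12.000 -87.000


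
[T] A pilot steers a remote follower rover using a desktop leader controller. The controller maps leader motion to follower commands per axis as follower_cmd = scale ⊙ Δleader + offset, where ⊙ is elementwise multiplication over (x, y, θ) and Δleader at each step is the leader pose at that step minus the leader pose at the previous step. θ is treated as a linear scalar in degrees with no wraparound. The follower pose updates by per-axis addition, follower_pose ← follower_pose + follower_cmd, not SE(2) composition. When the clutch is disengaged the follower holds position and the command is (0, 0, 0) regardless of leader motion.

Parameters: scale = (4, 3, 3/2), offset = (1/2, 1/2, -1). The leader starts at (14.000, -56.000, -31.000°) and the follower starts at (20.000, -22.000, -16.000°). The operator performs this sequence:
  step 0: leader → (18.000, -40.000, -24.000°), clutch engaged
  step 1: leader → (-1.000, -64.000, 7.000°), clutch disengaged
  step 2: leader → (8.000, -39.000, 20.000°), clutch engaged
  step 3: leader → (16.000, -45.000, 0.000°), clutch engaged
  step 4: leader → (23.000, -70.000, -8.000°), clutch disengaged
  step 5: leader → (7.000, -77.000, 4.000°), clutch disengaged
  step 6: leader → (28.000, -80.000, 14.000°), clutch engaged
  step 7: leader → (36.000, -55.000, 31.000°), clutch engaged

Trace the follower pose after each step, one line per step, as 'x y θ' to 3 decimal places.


step 0: Δleader=(4.000, 16.000, 7.000°), engaged; cmd=(16.500, 48.500, 9.500°) → follower=(36.500, 26.500, -6.500°)
step 1: Δleader=(-19.000, -24.000, 31.000°), disengaged; cmd=(0,0,0) → follower holds at (36.500, 26.500, -6.500°)
step 2: Δleader=(9.000, 25.000, 13.000°), engaged; cmd=(36.500, 75.500, 18.500°) → follower=(73.000, 102.000, 12.000°)
step 3: Δleader=(8.000, -6.000, -20.000°), engaged; cmd=(32.500, -17.500, -31.000°) → follower=(105.500, 84.500, -19.000°)
step 4: Δleader=(7.000, -25.000, -8.000°), disengaged; cmd=(0,0,0) → follower holds at (105.500, 84.500, -19.000°)
step 5: Δleader=(-16.000, -7.000, 12.000°), disengaged; cmd=(0,0,0) → follower holds at (105.500, 84.500, -19.000°)
step 6: Δleader=(21.000, -3.000, 10.000°), engaged; cmd=(84.500, -8.500, 14.000°) → follower=(190.000, 76.000, -5.000°)
step 7: Δleader=(8.000, 25.000, 17.000°), engaged; cmd=(32.500, 75.500, 24.500°) → follower=(222.500, 151.500, 19.500°)

36.500 26.500 -6.500
36.500 26.500 -6.500
73.000 102.000 12.000
105.500 84.500 -19.000
105.500 84.500 -19.000
105.500 84.500 -19.000
190.000 76.000 -5.000
222.500 151.500 19.500


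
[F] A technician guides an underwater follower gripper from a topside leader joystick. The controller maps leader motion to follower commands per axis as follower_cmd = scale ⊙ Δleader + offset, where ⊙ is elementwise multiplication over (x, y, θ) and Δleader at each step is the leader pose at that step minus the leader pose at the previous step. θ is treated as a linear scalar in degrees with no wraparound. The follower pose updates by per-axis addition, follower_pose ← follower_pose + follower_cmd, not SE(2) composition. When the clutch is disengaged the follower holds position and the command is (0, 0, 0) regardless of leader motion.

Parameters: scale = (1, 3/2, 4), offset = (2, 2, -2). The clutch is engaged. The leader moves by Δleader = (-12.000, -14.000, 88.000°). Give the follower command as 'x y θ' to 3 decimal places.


-10.000 -19.000 350.000

axis x: 1·-12.000 + 2 = -10.000
axis y: 3/2·-14.000 + 2 = -19.000
axis θ: 4·88.000 + -2 = 350.000


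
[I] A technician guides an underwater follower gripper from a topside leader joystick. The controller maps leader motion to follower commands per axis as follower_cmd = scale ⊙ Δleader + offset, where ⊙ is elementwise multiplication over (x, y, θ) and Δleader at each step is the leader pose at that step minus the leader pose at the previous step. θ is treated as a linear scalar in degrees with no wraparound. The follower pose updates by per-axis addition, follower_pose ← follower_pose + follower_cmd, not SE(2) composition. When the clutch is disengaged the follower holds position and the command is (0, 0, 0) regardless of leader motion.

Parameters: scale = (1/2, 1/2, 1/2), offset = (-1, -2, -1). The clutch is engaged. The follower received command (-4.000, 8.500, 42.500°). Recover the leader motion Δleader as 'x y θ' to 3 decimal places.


axis x: (-4.000 − -1) / (1/2) = -6.000
axis y: (8.500 − -2) / (1/2) = 21.000
axis θ: (42.500 − -1) / (1/2) = 87.000

-6.000 21.000 87.000


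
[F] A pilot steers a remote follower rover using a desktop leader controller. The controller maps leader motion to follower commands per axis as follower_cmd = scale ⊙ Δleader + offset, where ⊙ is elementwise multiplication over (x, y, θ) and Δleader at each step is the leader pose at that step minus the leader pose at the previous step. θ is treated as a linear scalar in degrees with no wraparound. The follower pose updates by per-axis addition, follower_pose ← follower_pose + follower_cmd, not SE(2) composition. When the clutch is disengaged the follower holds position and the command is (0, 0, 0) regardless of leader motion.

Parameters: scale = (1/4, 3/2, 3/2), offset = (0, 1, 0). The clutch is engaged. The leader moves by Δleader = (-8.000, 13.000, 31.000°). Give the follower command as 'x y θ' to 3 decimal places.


-2.000 20.500 46.500

axis x: 1/4·-8.000 + 0 = -2.000
axis y: 3/2·13.000 + 1 = 20.500
axis θ: 3/2·31.000 + 0 = 46.500


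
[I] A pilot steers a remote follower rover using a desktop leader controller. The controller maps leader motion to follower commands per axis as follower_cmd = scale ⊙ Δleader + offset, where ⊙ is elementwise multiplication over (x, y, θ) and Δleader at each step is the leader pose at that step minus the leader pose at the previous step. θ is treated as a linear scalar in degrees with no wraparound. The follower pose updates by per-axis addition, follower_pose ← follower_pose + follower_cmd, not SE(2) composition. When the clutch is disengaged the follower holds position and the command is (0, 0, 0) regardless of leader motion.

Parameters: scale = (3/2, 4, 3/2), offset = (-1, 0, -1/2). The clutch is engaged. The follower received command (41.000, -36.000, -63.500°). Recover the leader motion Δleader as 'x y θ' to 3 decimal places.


28.000 -9.000 -42.000

axis x: (41.000 − -1) / (3/2) = 28.000
axis y: (-36.000 − 0) / (4) = -9.000
axis θ: (-63.500 − -1/2) / (3/2) = -42.000


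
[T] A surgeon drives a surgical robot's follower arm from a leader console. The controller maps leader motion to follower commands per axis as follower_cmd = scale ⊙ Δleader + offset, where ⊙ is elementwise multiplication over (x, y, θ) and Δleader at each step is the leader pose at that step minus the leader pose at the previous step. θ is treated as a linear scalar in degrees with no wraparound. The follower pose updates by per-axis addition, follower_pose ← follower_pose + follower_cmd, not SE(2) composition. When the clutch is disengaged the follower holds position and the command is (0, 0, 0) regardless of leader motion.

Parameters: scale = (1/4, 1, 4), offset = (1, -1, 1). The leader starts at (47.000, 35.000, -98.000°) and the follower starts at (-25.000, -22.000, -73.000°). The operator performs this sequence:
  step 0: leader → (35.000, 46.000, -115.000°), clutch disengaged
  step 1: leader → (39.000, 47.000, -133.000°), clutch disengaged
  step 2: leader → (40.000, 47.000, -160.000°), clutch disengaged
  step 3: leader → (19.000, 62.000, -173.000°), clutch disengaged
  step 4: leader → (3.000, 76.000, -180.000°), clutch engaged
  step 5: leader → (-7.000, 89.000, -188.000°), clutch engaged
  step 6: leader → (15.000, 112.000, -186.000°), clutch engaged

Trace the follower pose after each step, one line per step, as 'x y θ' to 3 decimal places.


step 0: Δleader=(-12.000, 11.000, -17.000°), disengaged; cmd=(0,0,0) → follower holds at (-25.000, -22.000, -73.000°)
step 1: Δleader=(4.000, 1.000, -18.000°), disengaged; cmd=(0,0,0) → follower holds at (-25.000, -22.000, -73.000°)
step 2: Δleader=(1.000, 0.000, -27.000°), disengaged; cmd=(0,0,0) → follower holds at (-25.000, -22.000, -73.000°)
step 3: Δleader=(-21.000, 15.000, -13.000°), disengaged; cmd=(0,0,0) → follower holds at (-25.000, -22.000, -73.000°)
step 4: Δleader=(-16.000, 14.000, -7.000°), engaged; cmd=(-3.000, 13.000, -27.000°) → follower=(-28.000, -9.000, -100.000°)
step 5: Δleader=(-10.000, 13.000, -8.000°), engaged; cmd=(-1.500, 12.000, -31.000°) → follower=(-29.500, 3.000, -131.000°)
step 6: Δleader=(22.000, 23.000, 2.000°), engaged; cmd=(6.500, 22.000, 9.000°) → follower=(-23.000, 25.000, -122.000°)

-25.000 -22.000 -73.000
-25.000 -22.000 -73.000
-25.000 -22.000 -73.000
-25.000 -22.000 -73.000
-28.000 -9.000 -100.000
-29.500 3.000 -131.000
-23.000 25.000 -122.000


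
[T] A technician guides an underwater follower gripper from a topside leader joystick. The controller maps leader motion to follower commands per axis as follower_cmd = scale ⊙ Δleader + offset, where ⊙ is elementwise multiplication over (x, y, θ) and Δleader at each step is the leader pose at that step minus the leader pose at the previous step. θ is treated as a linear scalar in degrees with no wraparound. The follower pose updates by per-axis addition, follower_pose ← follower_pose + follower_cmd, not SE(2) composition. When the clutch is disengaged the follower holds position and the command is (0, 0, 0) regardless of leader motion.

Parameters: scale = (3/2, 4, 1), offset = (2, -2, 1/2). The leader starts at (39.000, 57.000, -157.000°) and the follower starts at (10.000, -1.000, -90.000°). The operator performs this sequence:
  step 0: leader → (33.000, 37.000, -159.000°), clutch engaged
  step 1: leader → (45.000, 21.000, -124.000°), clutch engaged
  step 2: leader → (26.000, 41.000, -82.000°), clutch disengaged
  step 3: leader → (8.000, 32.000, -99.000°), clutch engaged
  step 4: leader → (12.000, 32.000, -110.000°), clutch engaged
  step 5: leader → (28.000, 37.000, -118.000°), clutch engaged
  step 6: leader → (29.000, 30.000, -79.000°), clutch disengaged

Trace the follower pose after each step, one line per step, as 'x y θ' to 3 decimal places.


3.000 -83.000 -91.500
23.000 -149.000 -56.000
23.000 -149.000 -56.000
-2.000 -187.000 -72.500
6.000 -189.000 -83.000
32.000 -171.000 -90.500
32.000 -171.000 -90.500

step 0: Δleader=(-6.000, -20.000, -2.000°), engaged; cmd=(-7.000, -82.000, -1.500°) → follower=(3.000, -83.000, -91.500°)
step 1: Δleader=(12.000, -16.000, 35.000°), engaged; cmd=(20.000, -66.000, 35.500°) → follower=(23.000, -149.000, -56.000°)
step 2: Δleader=(-19.000, 20.000, 42.000°), disengaged; cmd=(0,0,0) → follower holds at (23.000, -149.000, -56.000°)
step 3: Δleader=(-18.000, -9.000, -17.000°), engaged; cmd=(-25.000, -38.000, -16.500°) → follower=(-2.000, -187.000, -72.500°)
step 4: Δleader=(4.000, 0.000, -11.000°), engaged; cmd=(8.000, -2.000, -10.500°) → follower=(6.000, -189.000, -83.000°)
step 5: Δleader=(16.000, 5.000, -8.000°), engaged; cmd=(26.000, 18.000, -7.500°) → follower=(32.000, -171.000, -90.500°)
step 6: Δleader=(1.000, -7.000, 39.000°), disengaged; cmd=(0,0,0) → follower holds at (32.000, -171.000, -90.500°)


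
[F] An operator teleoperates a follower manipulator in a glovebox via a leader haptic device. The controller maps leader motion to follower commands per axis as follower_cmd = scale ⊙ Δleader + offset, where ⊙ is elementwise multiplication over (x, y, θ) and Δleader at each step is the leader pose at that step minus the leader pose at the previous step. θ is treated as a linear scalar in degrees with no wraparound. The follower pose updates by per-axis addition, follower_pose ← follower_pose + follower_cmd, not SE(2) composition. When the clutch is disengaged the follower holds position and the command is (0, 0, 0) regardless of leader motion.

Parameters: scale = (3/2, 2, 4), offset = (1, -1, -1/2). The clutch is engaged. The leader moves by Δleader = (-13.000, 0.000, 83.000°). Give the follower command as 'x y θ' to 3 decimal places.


axis x: 3/2·-13.000 + 1 = -18.500
axis y: 2·0.000 + -1 = -1.000
axis θ: 4·83.000 + -1/2 = 331.500

-18.500 -1.000 331.500


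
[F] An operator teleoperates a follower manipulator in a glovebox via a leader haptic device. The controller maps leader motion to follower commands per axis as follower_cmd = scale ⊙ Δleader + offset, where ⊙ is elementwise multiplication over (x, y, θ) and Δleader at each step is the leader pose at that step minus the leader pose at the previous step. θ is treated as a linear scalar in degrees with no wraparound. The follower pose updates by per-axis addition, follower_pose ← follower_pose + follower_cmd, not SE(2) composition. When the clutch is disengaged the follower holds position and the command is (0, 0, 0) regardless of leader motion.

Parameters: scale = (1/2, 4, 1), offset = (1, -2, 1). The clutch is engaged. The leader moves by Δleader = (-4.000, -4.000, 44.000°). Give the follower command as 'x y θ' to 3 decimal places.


-1.000 -18.000 45.000

axis x: 1/2·-4.000 + 1 = -1.000
axis y: 4·-4.000 + -2 = -18.000
axis θ: 1·44.000 + 1 = 45.000


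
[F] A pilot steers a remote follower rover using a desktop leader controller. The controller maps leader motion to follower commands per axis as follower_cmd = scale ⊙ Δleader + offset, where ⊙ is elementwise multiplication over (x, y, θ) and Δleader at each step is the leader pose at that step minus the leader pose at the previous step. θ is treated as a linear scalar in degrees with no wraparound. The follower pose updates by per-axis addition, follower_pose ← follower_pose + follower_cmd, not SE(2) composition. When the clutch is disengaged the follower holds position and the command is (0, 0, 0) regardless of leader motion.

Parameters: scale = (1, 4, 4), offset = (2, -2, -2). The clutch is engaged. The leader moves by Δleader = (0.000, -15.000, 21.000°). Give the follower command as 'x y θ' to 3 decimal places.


2.000 -62.000 82.000

axis x: 1·0.000 + 2 = 2.000
axis y: 4·-15.000 + -2 = -62.000
axis θ: 4·21.000 + -2 = 82.000


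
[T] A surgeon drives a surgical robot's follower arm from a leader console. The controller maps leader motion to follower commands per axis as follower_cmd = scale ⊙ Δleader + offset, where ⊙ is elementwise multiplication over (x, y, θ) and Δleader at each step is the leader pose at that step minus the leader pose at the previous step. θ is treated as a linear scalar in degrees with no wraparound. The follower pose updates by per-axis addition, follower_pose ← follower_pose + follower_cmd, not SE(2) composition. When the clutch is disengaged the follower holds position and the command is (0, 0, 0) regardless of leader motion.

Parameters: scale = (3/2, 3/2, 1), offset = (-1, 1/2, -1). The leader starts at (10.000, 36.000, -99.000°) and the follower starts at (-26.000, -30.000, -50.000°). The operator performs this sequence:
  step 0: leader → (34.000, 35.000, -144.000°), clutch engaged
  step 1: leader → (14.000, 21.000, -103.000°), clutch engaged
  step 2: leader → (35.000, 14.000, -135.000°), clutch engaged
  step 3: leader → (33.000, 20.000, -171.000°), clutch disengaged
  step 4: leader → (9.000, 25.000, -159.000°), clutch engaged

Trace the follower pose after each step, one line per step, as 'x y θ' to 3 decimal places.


step 0: Δleader=(24.000, -1.000, -45.000°), engaged; cmd=(35.000, -1.000, -46.000°) → follower=(9.000, -31.000, -96.000°)
step 1: Δleader=(-20.000, -14.000, 41.000°), engaged; cmd=(-31.000, -20.500, 40.000°) → follower=(-22.000, -51.500, -56.000°)
step 2: Δleader=(21.000, -7.000, -32.000°), engaged; cmd=(30.500, -10.000, -33.000°) → follower=(8.500, -61.500, -89.000°)
step 3: Δleader=(-2.000, 6.000, -36.000°), disengaged; cmd=(0,0,0) → follower holds at (8.500, -61.500, -89.000°)
step 4: Δleader=(-24.000, 5.000, 12.000°), engaged; cmd=(-37.000, 8.000, 11.000°) → follower=(-28.500, -53.500, -78.000°)

9.000 -31.000 -96.000
-22.000 -51.500 -56.000
8.500 -61.500 -89.000
8.500 -61.500 -89.000
-28.500 -53.500 -78.000
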